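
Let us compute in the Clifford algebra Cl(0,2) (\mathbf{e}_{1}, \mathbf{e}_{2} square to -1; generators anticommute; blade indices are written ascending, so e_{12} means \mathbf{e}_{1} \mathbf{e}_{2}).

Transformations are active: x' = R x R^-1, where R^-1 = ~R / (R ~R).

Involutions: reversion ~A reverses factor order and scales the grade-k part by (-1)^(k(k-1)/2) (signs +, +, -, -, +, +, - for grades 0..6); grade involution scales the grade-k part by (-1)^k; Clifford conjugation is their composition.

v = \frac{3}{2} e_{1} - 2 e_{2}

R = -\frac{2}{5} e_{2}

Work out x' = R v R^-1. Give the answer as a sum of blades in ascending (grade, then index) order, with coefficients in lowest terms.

~R = -\frac{2}{5} e_{2}, and R ~R = -\frac{4}{25}, so R^-1 = ~R / (-\frac{4}{25}).
R v = -\frac{4}{5} + \frac{3}{5} e_{12}
Answer: -\frac{3}{2} e_{1} - 2 e_{2}


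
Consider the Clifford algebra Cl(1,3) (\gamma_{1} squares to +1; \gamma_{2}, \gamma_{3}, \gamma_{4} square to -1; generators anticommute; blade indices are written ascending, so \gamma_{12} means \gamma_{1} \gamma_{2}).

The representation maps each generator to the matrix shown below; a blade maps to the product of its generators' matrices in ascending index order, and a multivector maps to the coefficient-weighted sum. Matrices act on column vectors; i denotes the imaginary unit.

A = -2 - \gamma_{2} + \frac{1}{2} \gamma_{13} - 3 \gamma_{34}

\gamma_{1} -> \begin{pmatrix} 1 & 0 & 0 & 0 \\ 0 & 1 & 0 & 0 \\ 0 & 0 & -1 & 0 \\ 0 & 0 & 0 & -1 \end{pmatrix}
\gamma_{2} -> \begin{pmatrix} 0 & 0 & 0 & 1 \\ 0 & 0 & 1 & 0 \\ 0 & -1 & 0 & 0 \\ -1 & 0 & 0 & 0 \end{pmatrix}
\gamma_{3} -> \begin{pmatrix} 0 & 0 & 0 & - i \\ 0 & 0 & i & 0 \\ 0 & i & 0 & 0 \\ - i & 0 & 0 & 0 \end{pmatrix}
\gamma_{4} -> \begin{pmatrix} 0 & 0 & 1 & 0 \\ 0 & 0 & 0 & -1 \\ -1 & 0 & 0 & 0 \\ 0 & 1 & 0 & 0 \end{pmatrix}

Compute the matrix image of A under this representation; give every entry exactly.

Bivector images (products of the table entries): rho(\gamma_{13}) = rho(\gamma_{1})rho(\gamma_{3}) = \begin{pmatrix} 0 & 0 & 0 & - i \\ 0 & 0 & i & 0 \\ 0 & - i & 0 & 0 \\ i & 0 & 0 & 0 \end{pmatrix}; rho(\gamma_{34}) = rho(\gamma_{3})rho(\gamma_{4}) = \begin{pmatrix} 0 & - i & 0 & 0 \\ - i & 0 & 0 & 0 \\ 0 & 0 & 0 & - i \\ 0 & 0 & - i & 0 \end{pmatrix}.
M = (-2)*1 + (-1)*rho(\gamma_{2}) + (\frac{1}{2})*rho(\gamma_{13}) + (-3)*rho(\gamma_{34}), summed entrywise (1 is the identity matrix):
Answer: \begin{pmatrix} -2 & 3 i & 0 & -1 - \frac{i}{2} \\ 3 i & -2 & -1 + \frac{i}{2} & 0 \\ 0 & 1 - \frac{i}{2} & -2 & 3 i \\ 1 + \frac{i}{2} & 0 & 3 i & -2 \end{pmatrix}


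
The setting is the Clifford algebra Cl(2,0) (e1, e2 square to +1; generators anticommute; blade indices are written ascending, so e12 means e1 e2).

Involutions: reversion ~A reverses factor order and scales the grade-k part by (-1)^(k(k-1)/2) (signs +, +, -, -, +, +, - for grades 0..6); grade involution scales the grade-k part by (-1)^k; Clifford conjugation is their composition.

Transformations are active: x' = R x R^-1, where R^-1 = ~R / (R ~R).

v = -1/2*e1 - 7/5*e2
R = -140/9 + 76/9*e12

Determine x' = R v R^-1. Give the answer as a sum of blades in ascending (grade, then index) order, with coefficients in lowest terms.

~R = -140/9 - 76/9*e12, and R ~R = 25376/81, so R^-1 = ~R / (25376/81).
R v = -182/45*e1 + 26*e2
Answer: 55/61*e1 - 721/610*e2


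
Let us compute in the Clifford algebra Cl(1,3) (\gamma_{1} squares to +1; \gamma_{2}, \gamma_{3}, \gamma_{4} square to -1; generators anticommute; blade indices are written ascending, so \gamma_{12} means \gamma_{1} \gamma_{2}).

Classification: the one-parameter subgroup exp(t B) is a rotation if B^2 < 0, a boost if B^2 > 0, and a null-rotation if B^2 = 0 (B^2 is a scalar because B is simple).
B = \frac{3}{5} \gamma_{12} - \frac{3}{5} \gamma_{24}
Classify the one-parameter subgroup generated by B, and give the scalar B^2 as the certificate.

B^2 term by term: the squares give (\frac{3}{5})^2*(\gamma_{12})^2 + (-\frac{3}{5})^2*(\gamma_{24})^2 = \frac{9}{25}*(+1) + \frac{9}{25}*(-1) = 0 (each basis 2-blade squares to minus the product of its generators' squares); cross terms between blades sharing an index anticommute and cancel. So B^2 = 0.
Answer: null-rotation, certificate B^2 = 0. Check the certificate: B^2 = 0, and that sign is decisive whatever form B takes.


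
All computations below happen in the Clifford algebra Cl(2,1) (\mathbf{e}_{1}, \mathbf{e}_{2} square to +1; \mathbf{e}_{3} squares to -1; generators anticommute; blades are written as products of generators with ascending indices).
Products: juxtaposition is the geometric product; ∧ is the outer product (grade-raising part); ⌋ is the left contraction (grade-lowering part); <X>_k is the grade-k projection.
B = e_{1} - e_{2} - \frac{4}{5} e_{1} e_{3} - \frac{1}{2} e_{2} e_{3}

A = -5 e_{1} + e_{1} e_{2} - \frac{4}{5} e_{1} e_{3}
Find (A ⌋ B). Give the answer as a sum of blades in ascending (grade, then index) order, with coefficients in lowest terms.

step 1: -\frac{109}{25} + 4 e_{3}
Answer: -\frac{109}{25} + 4 e_{3}


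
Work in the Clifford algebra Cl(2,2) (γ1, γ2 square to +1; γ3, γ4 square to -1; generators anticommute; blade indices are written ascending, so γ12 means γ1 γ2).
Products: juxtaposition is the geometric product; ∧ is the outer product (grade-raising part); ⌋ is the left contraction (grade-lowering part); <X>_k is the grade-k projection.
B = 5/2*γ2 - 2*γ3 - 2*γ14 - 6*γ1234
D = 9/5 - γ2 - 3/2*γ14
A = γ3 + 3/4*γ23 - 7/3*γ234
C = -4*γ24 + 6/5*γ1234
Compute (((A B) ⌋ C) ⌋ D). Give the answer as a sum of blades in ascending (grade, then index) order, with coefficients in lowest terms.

step 1: 2 + 14*γ1 + 3/2*γ2 - 15/8*γ3 - 9/2*γ14 - 5/2*γ23 + 14/3*γ24 - 35/6*γ34 + 14/3*γ123 + 6*γ124 + 2*γ134 - 3/2*γ1234
step 2: -307/15 - 12/5*γ2 - 36/5*γ3 - 2/5*γ4 + 7*γ12 - 28/5*γ13 - 3*γ14 - 27/5*γ23 - 8*γ24 + 9/4*γ124 - 9/5*γ134 + 84/5*γ234 + 12/5*γ1234
step 3: -1497/50 + 3/5*γ1 + 307/15*γ2 + 307/10*γ14
Answer: -1497/50 + 3/5*γ1 + 307/15*γ2 + 307/10*γ14


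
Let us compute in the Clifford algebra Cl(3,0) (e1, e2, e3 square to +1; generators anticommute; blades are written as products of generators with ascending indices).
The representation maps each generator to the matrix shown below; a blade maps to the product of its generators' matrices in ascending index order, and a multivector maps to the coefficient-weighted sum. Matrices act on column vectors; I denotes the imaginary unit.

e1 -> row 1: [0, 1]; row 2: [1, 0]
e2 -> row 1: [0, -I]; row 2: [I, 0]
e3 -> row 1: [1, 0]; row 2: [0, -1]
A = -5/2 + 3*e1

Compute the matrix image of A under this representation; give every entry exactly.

M = (-5/2)*1 + (3)*rho(e1), summed entrywise (1 is the identity matrix):
Answer: row 1: [-5/2, 3]; row 2: [3, -5/2]


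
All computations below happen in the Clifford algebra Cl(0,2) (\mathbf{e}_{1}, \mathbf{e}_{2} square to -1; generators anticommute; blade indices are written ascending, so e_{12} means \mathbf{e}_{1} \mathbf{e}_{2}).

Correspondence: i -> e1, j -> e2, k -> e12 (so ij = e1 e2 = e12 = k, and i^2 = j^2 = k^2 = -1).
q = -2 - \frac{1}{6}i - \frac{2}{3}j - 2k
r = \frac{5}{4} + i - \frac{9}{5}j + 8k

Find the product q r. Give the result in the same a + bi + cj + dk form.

In blades: q = -2 - \frac{1}{6} e_{1} - \frac{2}{3} e_{2} - 2 e_{12}, r = \frac{5}{4} + e_{1} - \frac{9}{5} e_{2} + 8 e_{12}.
Distribute q over r term by term (generator squares from the signature, products reordered to ascending indices): (-2)*r = -\frac{5}{2} - 2 e_{1} + \frac{18}{5} e_{2} - 16 e_{12}; (-\frac{1}{6} e_{1})*r = \frac{1}{6} - \frac{5}{24} e_{1} + \frac{4}{3} e_{2} + \frac{3}{10} e_{12}; (-\frac{2}{3} e_{2})*r = -\frac{6}{5} - \frac{16}{3} e_{1} - \frac{5}{6} e_{2} + \frac{2}{3} e_{12}; (-2 e_{12})*r = 16 - \frac{18}{5} e_{1} - 2 e_{2} - \frac{5}{2} e_{12}.
Sum: \frac{187}{15} - \frac{1337}{120} e_{1} + \frac{21}{10} e_{2} - \frac{263}{15} e_{12}; translating back through the correspondence:
Answer: \frac{187}{15} - \frac{1337}{120}i + \frac{21}{10}j - \frac{263}{15}k


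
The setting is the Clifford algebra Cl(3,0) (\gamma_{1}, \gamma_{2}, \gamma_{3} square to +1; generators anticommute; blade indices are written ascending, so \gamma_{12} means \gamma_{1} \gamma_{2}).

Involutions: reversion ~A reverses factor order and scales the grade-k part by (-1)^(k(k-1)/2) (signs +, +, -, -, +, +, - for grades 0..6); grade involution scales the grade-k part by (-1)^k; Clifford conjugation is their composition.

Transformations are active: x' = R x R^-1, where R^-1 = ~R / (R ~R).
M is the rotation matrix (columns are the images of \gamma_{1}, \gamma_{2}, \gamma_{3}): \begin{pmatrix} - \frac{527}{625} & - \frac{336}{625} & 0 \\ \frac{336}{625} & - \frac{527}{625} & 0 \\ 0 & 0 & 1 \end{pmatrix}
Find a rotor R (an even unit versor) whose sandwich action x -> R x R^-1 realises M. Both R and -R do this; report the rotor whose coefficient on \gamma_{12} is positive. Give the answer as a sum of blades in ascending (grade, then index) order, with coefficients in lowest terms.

Method: write R = a + b12*\gamma_{12} + b13*\gamma_{13} + b23*\gamma_{23} with a^2 + b12^2 + b13^2 + b23^2 = 1 (so R^-1 = ~R). Expanding the columns R e_j ~R gives tr M = 4a^2 - 1 and, from the antisymmetric part, M21 - M12 = -4a*b12, M13 - M31 = 4a*b13, M32 - M23 = -4a*b23.
Here tr M = -\frac{429}{625}, so a^2 = (1 + tr M)/4 = \frac{49}{625} and a = ±\frac{7}{25}. Taking a = \frac{7}{25}: M21 - M12 = \frac{672}{625}, M13 - M31 = 0, M32 - M23 = 0, giving b12 = -\frac{24}{25}, b13 = 0, b23 = 0, i.e. R = \frac{7}{25} - \frac{24}{25} \gamma_{12}.
Its \gamma_{12} coefficient is negative, so report the other preimage -R.
Answer: -\frac{7}{25} + \frac{24}{25} \gamma_{12}. Recall the cover is two-to-one: with M of trace -\frac{429}{625}, both preimages act alike, and the stated \gamma_{12} sign chooses the sheet.


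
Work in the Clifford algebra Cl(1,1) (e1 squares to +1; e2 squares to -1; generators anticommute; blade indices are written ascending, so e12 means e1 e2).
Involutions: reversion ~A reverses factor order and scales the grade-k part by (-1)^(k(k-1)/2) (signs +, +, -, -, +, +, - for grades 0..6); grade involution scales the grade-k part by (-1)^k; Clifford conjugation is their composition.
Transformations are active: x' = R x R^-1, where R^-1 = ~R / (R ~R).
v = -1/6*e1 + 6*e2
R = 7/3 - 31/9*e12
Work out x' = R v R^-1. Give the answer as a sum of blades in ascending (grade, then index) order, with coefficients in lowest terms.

~R = 7/3 + 31/9*e12, and R ~R = -520/81, so R^-1 = ~R / (-520/81).
R v = 365/18*e1 + 725/54*e2
Answer: -4547/312*e1 - 1639/104*e2


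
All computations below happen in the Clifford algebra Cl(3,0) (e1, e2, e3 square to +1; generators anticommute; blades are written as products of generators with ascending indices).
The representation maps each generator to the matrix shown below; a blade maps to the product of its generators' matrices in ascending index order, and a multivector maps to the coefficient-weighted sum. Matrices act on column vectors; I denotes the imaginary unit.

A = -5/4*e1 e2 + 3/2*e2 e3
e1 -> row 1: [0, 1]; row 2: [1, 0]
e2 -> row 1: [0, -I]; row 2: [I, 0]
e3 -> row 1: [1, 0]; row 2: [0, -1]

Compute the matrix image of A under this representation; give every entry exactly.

Bivector images (products of the table entries): rho(e1 e2) = rho(e1)rho(e2) = row 1: [I, 0]; row 2: [0, -I]; rho(e2 e3) = rho(e2)rho(e3) = row 1: [0, I]; row 2: [I, 0].
M = (-5/4)*rho(e1 e2) + (3/2)*rho(e2 e3), summed entrywise:
Answer: row 1: [-5*I/4, 3*I/2]; row 2: [3*I/2, 5*I/4]


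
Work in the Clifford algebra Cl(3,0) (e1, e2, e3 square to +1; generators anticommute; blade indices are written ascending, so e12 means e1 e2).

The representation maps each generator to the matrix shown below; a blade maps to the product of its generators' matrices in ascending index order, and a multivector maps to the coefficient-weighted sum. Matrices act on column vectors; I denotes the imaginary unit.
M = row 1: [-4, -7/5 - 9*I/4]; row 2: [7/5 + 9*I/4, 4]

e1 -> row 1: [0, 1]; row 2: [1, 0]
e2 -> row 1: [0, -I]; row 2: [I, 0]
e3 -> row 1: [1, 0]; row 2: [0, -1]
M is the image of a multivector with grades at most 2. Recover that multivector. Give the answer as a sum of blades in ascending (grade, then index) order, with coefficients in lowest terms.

Method: 1, rho(e1), rho(e2), rho(e3) form a trace-orthogonal basis of the 2x2 complex matrices (tr(X Y) = 2 if X = Y, else 0), so M = m0*1 + m1*rho(e1) + m2*rho(e2) + m3*rho(e3) with m0 = tr(M)/2 = 0, m1 = tr(M rho(e1))/2 = 0, m2 = tr(M rho(e2))/2 = 9/4 - 7*I/5, m3 = tr(M rho(e3))/2 = -4.
Multiplying table entries, the bivector images are rho(e12) = I*rho(e3), rho(e13) = -I*rho(e2), rho(e23) = I*rho(e1); with real blade coefficients the real parts of m0..m3 are the coefficients of 1, e1, e2, e3 and the imaginary parts give the bivectors (e23: Im m1, e13: -Im m2, e12: Im m3).
Answer: 9/4*e2 - 4*e3 + 7/5*e13


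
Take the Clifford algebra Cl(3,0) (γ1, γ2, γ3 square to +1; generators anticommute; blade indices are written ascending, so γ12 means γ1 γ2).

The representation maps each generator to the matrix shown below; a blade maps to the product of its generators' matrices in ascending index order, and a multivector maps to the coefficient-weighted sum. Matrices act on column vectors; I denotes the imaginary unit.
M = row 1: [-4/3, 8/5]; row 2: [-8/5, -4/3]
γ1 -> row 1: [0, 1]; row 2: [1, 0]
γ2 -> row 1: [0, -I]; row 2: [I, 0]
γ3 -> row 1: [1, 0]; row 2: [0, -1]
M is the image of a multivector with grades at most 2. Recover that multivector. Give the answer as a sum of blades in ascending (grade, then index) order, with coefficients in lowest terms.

Method: 1, rho(γ1), rho(γ2), rho(γ3) form a trace-orthogonal basis of the 2x2 complex matrices (tr(X Y) = 2 if X = Y, else 0), so M = m0*1 + m1*rho(γ1) + m2*rho(γ2) + m3*rho(γ3) with m0 = tr(M)/2 = -4/3, m1 = tr(M rho(γ1))/2 = 0, m2 = tr(M rho(γ2))/2 = 8*I/5, m3 = tr(M rho(γ3))/2 = 0.
Multiplying table entries, the bivector images are rho(γ12) = I*rho(γ3), rho(γ13) = -I*rho(γ2), rho(γ23) = I*rho(γ1); with real blade coefficients the real parts of m0..m3 are the coefficients of 1, γ1, γ2, γ3 and the imaginary parts give the bivectors (γ23: Im m1, γ13: -Im m2, γ12: Im m3).
Answer: -4/3 - 8/5*γ13


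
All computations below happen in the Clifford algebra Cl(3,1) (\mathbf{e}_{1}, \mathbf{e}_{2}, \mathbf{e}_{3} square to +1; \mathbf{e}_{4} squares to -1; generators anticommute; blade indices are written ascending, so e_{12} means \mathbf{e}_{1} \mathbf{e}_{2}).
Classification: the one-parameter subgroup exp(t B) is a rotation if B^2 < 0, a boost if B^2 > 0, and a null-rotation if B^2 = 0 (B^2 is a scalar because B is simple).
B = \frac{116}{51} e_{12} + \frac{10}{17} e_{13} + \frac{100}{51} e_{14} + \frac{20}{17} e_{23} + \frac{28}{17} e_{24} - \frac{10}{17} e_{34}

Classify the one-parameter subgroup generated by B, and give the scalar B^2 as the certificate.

B^2 term by term: the squares give (\frac{116}{51})^2*(e_{12})^2 + (\frac{10}{17})^2*(e_{13})^2 + (\frac{100}{51})^2*(e_{14})^2 + (\frac{20}{17})^2*(e_{23})^2 + (\frac{28}{17})^2*(e_{24})^2 + (-\frac{10}{17})^2*(e_{34})^2 = \frac{13456}{2601}*(-1) + \frac{100}{289}*(-1) + \frac{10000}{2601}*(+1) + \frac{400}{289}*(-1) + \frac{784}{289}*(+1) + \frac{100}{289}*(+1) = 0 (each basis 2-blade squares to minus the product of its generators' squares); cross terms between blades sharing an index anticommute and cancel; the commuting (index-disjoint) pairs give grade-4 terms 2*c*c'*(blade product), which cancel blade by blade — e_{1234}: -\frac{2320}{867} - \frac{560}{289} + \frac{4000}{867} = 0 — confirming B is simple. So B^2 = 0.
Answer: null-rotation, certificate B^2 = 0. No conjugation can change B^2 = 0; the sign gives the class.


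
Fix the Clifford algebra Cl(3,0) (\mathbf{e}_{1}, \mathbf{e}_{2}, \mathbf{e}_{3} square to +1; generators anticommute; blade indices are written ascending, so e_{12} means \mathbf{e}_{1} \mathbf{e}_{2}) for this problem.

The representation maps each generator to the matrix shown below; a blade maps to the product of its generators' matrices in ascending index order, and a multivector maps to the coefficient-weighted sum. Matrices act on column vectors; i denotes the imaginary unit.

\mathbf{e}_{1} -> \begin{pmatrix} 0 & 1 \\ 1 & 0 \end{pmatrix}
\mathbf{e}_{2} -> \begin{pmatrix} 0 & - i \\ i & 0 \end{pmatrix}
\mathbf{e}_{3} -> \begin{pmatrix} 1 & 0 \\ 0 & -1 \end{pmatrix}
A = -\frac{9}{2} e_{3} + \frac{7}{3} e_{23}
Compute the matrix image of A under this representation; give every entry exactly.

Bivector images (products of the table entries): rho(e_{23}) = rho(\mathbf{e}_{2})rho(\mathbf{e}_{3}) = \begin{pmatrix} 0 & i \\ i & 0 \end{pmatrix}.
M = (-\frac{9}{2})*rho(e_{3}) + (\frac{7}{3})*rho(e_{23}), summed entrywise:
Answer: \begin{pmatrix} - \frac{9}{2} & \frac{7 i}{3} \\ \frac{7 i}{3} & \frac{9}{2} \end{pmatrix}


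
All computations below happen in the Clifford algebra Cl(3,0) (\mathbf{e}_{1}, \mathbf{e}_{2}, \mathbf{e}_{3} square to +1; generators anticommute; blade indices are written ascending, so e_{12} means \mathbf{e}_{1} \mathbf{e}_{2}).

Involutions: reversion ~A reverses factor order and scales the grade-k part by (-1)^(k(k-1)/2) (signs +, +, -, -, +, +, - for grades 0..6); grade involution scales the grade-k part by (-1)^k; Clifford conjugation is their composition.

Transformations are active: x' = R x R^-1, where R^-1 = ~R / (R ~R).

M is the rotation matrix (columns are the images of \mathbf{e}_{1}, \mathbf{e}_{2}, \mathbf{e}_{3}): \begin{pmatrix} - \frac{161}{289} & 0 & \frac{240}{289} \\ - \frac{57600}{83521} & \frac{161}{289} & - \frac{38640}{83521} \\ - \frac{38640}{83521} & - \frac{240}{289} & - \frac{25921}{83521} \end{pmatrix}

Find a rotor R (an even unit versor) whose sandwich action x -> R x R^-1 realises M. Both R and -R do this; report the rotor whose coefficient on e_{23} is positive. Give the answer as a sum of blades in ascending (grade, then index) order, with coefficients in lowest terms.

Method: write R = a + b12*e_{12} + b13*e_{13} + b23*e_{23} with a^2 + b12^2 + b13^2 + b23^2 = 1 (so R^-1 = ~R). Expanding the columns R e_j ~R gives tr M = 4a^2 - 1 and, from the antisymmetric part, M21 - M12 = -4a*b12, M13 - M31 = 4a*b13, M32 - M23 = -4a*b23.
Here tr M = -\frac{25921}{83521}, so a^2 = (1 + tr M)/4 = \frac{14400}{83521} and a = ±\frac{120}{289}. Taking a = \frac{120}{289}: M21 - M12 = -\frac{57600}{83521}, M13 - M31 = \frac{108000}{83521}, M32 - M23 = -\frac{30720}{83521}, giving b12 = \frac{120}{289}, b13 = \frac{225}{289}, b23 = \frac{64}{289}, i.e. R = \frac{120}{289} + \frac{120}{289} e_{12} + \frac{225}{289} e_{13} + \frac{64}{289} e_{23}.
Its e_{23} coefficient is already positive.
Answer: \frac{120}{289} + \frac{120}{289} e_{12} + \frac{225}{289} e_{13} + \frac{64}{289} e_{23}. Why the constraint matters: R and -R act identically through the sandwich — M has trace -\frac{25921}{83521} either way — so only the sign condition on e_{23} picks one of the two preimages.


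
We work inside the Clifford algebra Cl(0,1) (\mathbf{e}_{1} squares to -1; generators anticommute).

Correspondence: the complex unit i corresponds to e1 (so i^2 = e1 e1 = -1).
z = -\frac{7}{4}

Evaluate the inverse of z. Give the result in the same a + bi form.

In blades: z = -\frac{7}{4}.
With qbar = -\frac{7}{4} (scalar fixed, mapped units negated), z qbar = \frac{49}{16} (the sum of squared coefficients), so z^-1 = qbar / (\frac{49}{16}) = -\frac{4}{7}; translating back:
Answer: -\frac{4}{7}


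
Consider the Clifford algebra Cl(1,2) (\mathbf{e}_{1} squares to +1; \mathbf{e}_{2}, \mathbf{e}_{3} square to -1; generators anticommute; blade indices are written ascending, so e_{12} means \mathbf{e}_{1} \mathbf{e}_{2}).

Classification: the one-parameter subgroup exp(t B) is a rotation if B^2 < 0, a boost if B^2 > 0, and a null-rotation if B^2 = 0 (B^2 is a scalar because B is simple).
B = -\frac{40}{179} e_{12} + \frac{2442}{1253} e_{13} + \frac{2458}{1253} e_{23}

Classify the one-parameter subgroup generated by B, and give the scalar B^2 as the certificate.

B^2 term by term: the squares give (-\frac{40}{179})^2*(e_{12})^2 + (\frac{2442}{1253})^2*(e_{13})^2 + (\frac{2458}{1253})^2*(e_{23})^2 = \frac{1600}{32041}*(+1) + \frac{5963364}{1570009}*(+1) + \frac{6041764}{1570009}*(-1) = 0 (each basis 2-blade squares to minus the product of its generators' squares); cross terms between blades sharing an index anticommute and cancel. So B^2 = 0.
Answer: null-rotation, certificate B^2 = 0. Check the certificate: B^2 = 0, and that sign is decisive whatever form B takes.


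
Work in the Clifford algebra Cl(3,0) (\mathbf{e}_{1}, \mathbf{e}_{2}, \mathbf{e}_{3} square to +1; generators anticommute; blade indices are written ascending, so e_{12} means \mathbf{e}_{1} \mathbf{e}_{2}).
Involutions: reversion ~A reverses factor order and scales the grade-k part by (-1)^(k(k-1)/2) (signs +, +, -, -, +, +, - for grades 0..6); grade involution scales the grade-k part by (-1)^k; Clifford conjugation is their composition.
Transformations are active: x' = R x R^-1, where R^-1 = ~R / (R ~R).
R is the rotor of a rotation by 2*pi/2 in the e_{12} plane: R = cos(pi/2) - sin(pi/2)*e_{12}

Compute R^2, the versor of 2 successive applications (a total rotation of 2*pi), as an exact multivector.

Rotor phase runs at HALF the rotation angle; powers of one rotor simply add phase, so after 2 steps in e_{12} the phase is 2*pi/2 = \pi and R^2 = cos(\pi) - sin(\pi)*e_{12}.
cos(\pi) = -1 and sin(\pi) = 0, so R^2 = -1. The total rotation 2*pi is 1 full turn, so every vector returns to itself, yet the rotor is -1, on the OTHER sheet of the double cover (an odd number of 2*pi turns).
Answer: -1


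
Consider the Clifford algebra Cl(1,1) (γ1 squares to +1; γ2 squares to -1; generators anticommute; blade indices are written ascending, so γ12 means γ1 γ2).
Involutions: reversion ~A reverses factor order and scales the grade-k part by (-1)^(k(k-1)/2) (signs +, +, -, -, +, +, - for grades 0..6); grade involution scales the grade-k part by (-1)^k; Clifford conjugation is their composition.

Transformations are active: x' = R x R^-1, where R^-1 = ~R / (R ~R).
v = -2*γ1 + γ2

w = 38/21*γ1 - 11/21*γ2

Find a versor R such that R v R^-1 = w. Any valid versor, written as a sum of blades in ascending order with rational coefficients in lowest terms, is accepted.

Why this works: both vectors square to 3, so q(v) = q(w) and R = v + w = -4/21*γ1 + 10/21*γ2 carries v to w — its own direction survives, the complement (v - w)/2 flips.
Answer: -4/21*γ1 + 10/21*γ2


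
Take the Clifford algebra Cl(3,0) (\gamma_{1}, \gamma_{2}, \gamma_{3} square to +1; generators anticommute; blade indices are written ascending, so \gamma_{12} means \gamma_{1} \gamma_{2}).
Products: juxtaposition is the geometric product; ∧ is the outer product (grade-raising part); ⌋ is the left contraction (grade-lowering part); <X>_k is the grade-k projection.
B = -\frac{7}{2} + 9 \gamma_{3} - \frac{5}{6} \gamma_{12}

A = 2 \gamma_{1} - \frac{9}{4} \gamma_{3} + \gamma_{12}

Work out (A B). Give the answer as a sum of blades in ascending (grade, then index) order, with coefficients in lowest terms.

step 1: -\frac{233}{12} - 7 \gamma_{1} - \frac{5}{3} \gamma_{2} + \frac{63}{8} \gamma_{3} - \frac{7}{2} \gamma_{12} + 18 \gamma_{13} + \frac{87}{8} \gamma_{123}
Answer: -\frac{233}{12} - 7 \gamma_{1} - \frac{5}{3} \gamma_{2} + \frac{63}{8} \gamma_{3} - \frac{7}{2} \gamma_{12} + 18 \gamma_{13} + \frac{87}{8} \gamma_{123}


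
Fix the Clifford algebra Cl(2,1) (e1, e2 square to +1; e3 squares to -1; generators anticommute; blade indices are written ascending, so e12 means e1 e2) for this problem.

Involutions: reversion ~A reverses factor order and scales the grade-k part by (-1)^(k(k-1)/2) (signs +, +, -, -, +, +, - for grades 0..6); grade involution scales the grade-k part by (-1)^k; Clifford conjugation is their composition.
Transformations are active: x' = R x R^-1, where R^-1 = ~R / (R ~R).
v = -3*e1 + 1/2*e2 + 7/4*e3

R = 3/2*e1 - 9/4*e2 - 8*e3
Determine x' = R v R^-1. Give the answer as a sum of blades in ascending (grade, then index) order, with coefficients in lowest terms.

~R = 3/2*e1 - 9/4*e2 - 8*e3, and R ~R = -907/16, so R^-1 = ~R / (-907/16).
R v = 67/8 - 6*e12 - 171/8*e13 + 1/16*e23
Answer: 2319/907*e1 + 299/1814*e2 + 2227/3628*e3


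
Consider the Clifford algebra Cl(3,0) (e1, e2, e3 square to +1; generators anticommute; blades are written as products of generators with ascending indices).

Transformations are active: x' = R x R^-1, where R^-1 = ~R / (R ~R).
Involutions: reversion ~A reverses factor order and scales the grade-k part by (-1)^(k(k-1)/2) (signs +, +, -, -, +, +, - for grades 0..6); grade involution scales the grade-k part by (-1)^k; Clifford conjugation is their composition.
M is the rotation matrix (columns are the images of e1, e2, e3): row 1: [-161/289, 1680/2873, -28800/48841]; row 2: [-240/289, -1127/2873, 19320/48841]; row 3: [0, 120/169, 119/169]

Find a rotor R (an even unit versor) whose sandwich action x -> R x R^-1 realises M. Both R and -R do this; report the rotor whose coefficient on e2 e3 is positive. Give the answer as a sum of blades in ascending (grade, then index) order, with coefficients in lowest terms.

Method: write R = a + b12*e1 e2 + b13*e1 e3 + b23*e2 e3 with a^2 + b12^2 + b13^2 + b23^2 = 1 (so R^-1 = ~R). Expanding the columns R e_j ~R gives tr M = 4a^2 - 1 and, from the antisymmetric part, M21 - M12 = -4a*b12, M13 - M31 = 4a*b13, M32 - M23 = -4a*b23.
Here tr M = -11977/48841, so a^2 = (1 + tr M)/4 = 9216/48841 and a = ±96/221. Taking a = 96/221: M21 - M12 = -69120/48841, M13 - M31 = -28800/48841, M32 - M23 = 15360/48841, giving b12 = 180/221, b13 = -75/221, b23 = -40/221, i.e. R = 96/221 + 180/221*e1 e2 - 75/221*e1 e3 - 40/221*e2 e3.
Its e2 e3 coefficient is negative, so report the other preimage -R.
Answer: -96/221 - 180/221*e1 e2 + 75/221*e1 e3 + 40/221*e2 e3. Key observation: the double cover Spin(3) -> SO(3) sends R and -R to the same matrix (trace -11977/48841 here), so the stated sign of the e2 e3 coefficient is what selects one sheet.


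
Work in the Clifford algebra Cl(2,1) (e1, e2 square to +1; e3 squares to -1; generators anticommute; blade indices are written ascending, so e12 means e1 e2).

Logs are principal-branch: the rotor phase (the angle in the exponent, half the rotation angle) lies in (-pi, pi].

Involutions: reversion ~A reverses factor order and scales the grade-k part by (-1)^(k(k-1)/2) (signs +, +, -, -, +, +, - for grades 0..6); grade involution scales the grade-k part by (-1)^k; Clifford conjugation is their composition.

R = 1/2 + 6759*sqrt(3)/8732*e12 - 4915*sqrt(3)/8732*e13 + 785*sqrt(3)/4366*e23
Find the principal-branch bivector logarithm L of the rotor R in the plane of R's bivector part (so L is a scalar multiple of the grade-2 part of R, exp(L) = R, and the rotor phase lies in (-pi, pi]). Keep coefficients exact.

The scalar part of R is 1/2, which pins the rotor phase on the principal branch; dividing the bivector part by the sine of that phase recovers the unit plane, and L is the phase times that plane.
Concretely: cos(phase) = 1/2 gives phase = ±pi/3, and since phase/sin(phase) is even the sign is immaterial: L = (phase/sin(phase)) * <R>_2 = (2*sqrt(3)*pi/9) * <R>_2.
Answer: 2253*pi/4366*e12 - 4915*pi/13098*e13 + 785*pi/6549*e23


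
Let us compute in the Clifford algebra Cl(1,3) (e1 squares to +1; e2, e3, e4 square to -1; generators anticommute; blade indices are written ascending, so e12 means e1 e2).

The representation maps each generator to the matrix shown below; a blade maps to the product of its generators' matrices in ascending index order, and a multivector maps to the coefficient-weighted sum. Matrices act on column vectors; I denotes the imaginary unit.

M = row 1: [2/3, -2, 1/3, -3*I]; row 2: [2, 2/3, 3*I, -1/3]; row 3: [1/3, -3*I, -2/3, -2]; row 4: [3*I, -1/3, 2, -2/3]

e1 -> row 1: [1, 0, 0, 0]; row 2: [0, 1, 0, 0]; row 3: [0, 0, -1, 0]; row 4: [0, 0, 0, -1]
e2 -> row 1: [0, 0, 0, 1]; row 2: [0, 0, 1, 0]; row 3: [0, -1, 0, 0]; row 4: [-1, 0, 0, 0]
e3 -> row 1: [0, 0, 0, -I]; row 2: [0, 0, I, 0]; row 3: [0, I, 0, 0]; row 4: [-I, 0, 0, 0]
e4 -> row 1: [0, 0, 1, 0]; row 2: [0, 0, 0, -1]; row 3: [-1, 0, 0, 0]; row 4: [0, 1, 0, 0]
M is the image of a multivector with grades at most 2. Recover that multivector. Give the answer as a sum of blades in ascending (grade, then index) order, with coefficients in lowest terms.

Method: the blade images are trace-orthogonal — tr(rho(e_A) rho(e_B)^-1) = 4 if A = B and 0 otherwise — and rho(e_A)^-1 = (e_A)^2 * rho(e_A) with (e_A)^2 = +1 or -1, so the coefficient of e_A in the preimage is (e_A)^2 * tr(M rho(e_A))/4.
Nonzero projections over blades of grade <= 2: e1: (e1)^2 = +1, tr(M rho(e1)) = 8/3, coefficient 2/3; e13: (e13)^2 = +1, tr(M rho(e13)) = 12, coefficient 3; e14: (e14)^2 = +1, tr(M rho(e14)) = 4/3, coefficient 1/3; e24: (e24)^2 = -1, tr(M rho(e24)) = 8, coefficient -2. Every other blade of grade <= 2 projects to 0.
Answer: 2/3*e1 + 3*e13 + 1/3*e14 - 2*e24


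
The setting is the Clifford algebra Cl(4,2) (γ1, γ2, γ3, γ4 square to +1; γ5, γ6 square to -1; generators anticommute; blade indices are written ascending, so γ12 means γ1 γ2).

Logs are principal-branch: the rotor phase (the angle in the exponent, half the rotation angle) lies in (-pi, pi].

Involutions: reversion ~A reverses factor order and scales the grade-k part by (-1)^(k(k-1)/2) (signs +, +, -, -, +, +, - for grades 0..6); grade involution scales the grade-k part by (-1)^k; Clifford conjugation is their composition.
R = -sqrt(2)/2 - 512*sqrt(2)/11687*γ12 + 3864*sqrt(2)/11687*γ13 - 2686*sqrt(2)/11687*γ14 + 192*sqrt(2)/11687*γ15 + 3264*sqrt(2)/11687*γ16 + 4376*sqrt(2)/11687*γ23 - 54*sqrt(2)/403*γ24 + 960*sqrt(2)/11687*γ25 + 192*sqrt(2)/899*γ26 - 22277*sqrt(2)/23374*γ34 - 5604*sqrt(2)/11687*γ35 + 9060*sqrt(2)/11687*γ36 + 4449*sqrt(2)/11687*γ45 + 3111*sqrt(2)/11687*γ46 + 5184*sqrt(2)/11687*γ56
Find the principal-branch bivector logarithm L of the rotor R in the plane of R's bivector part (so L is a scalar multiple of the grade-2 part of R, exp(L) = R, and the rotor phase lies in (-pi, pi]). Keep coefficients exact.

The scalar part of R is -sqrt(2)/2, so the principal-branch rotor phase is pinned; divide the bivector part by its sine to get the unit plane — L is the phase times that plane.
Concretely: cos(phase) = -sqrt(2)/2 gives phase = ±3*pi/4, and since phase/sin(phase) is even the sign is immaterial: L = (phase/sin(phase)) * <R>_2 = (3*sqrt(2)*pi/4) * <R>_2.
Answer: -768*pi/11687*γ12 + 5796*pi/11687*γ13 - 4029*pi/11687*γ14 + 288*pi/11687*γ15 + 4896*pi/11687*γ16 + 6564*pi/11687*γ23 - 81*pi/403*γ24 + 1440*pi/11687*γ25 + 288*pi/899*γ26 - 66831*pi/46748*γ34 - 8406*pi/11687*γ35 + 13590*pi/11687*γ36 + 13347*pi/23374*γ45 + 9333*pi/23374*γ46 + 7776*pi/11687*γ56


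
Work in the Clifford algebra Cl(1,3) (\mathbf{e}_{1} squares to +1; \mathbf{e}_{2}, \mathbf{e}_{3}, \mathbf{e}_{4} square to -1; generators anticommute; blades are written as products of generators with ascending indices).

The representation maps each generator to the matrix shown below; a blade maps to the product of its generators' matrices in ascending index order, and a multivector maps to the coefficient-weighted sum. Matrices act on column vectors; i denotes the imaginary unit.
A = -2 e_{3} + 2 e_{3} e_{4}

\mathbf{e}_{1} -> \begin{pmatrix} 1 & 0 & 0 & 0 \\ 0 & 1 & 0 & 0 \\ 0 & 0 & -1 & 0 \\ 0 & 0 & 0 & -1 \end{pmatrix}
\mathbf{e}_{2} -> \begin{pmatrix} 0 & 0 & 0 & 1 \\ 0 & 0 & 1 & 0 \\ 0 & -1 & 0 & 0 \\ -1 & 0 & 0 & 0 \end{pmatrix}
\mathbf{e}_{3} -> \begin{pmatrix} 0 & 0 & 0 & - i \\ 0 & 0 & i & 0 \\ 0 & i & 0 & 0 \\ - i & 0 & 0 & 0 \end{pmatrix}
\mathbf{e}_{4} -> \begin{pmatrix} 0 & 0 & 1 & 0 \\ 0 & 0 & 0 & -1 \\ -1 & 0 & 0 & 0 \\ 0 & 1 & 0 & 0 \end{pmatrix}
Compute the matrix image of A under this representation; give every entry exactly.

Bivector images (products of the table entries): rho(e_{3} e_{4}) = rho(\mathbf{e}_{3})rho(\mathbf{e}_{4}) = \begin{pmatrix} 0 & - i & 0 & 0 \\ - i & 0 & 0 & 0 \\ 0 & 0 & 0 & - i \\ 0 & 0 & - i & 0 \end{pmatrix}.
M = (-2)*rho(e_{3}) + (2)*rho(e_{3} e_{4}), summed entrywise:
Answer: \begin{pmatrix} 0 & - 2 i & 0 & 2 i \\ - 2 i & 0 & - 2 i & 0 \\ 0 & - 2 i & 0 & - 2 i \\ 2 i & 0 & - 2 i & 0 \end{pmatrix}


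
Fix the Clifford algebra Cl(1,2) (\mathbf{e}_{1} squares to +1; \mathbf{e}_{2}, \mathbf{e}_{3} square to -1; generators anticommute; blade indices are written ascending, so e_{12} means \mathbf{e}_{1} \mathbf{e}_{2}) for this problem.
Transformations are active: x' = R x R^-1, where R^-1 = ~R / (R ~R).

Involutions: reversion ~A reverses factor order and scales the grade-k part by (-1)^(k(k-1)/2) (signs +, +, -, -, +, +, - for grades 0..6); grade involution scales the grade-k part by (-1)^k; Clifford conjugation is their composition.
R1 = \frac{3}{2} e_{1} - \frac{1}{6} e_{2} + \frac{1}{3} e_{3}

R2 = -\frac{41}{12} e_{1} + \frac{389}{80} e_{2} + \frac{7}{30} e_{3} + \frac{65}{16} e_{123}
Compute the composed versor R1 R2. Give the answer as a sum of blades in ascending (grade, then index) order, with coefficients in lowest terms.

Distribute over the terms of R1 (each basis-blade product reordered to ascending indices, repeated generators contracted through their squares):
(\frac{3}{2} e_{1}) R2 = -\frac{41}{8} + \frac{1167}{160} e_{12} + \frac{7}{20} e_{13} + \frac{195}{32} e_{23}
(-\frac{1}{6} e_{2}) R2 = \frac{389}{480} - \frac{41}{72} e_{12} - \frac{65}{96} e_{13} - \frac{7}{180} e_{23}
(\frac{1}{3} e_{3}) R2 = -\frac{7}{90} - \frac{65}{48} e_{12} + \frac{41}{36} e_{13} - \frac{389}{240} e_{23}
Summing the partial products and collecting blades:
Answer: -\frac{1265}{288} + \frac{7733}{1440} e_{12} + \frac{1169}{1440} e_{13} + \frac{1277}{288} e_{23}


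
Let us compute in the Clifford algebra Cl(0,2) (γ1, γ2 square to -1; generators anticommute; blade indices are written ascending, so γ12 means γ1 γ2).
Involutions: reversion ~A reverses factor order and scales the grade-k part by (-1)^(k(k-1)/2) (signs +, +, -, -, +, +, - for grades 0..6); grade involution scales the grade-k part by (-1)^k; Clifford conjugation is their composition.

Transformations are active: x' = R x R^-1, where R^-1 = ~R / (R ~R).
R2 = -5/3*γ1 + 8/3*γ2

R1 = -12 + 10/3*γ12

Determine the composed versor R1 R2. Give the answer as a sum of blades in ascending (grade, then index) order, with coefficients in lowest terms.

Distribute over the terms of R1 (each basis-blade product reordered to ascending indices, repeated generators contracted through their squares):
(-12) R2 = 20*γ1 - 32*γ2
(10/3*γ12) R2 = -80/9*γ1 - 50/9*γ2
Summing the partial products and collecting blades:
Answer: 100/9*γ1 - 338/9*γ2


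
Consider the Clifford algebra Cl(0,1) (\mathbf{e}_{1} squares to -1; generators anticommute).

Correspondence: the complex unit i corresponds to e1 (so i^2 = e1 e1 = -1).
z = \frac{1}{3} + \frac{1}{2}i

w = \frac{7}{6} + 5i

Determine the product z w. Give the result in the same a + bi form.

In blades: z = \frac{1}{3} + \frac{1}{2} e_{1}, w = \frac{7}{6} + 5 e_{1}.
Distribute z over w term by term (generator squares from the signature, products reordered to ascending indices): (\frac{1}{3})*w = \frac{7}{18} + \frac{5}{3} e_{1}; (\frac{1}{2} e_{1})*w = -\frac{5}{2} + \frac{7}{12} e_{1}.
Sum: -\frac{19}{9} + \frac{9}{4} e_{1}; translating back through the correspondence:
Answer: -\frac{19}{9} + \frac{9}{4}i


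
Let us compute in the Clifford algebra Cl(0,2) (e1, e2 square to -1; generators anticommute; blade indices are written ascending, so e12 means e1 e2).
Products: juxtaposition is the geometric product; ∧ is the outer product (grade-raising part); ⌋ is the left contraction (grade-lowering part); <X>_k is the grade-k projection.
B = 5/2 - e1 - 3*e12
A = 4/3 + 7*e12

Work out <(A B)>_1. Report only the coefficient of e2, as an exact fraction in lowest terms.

step 1: 73/3 - 4/3*e1 - 7*e2 + 27/2*e12
step 2: -4/3*e1 - 7*e2
Answer: -7


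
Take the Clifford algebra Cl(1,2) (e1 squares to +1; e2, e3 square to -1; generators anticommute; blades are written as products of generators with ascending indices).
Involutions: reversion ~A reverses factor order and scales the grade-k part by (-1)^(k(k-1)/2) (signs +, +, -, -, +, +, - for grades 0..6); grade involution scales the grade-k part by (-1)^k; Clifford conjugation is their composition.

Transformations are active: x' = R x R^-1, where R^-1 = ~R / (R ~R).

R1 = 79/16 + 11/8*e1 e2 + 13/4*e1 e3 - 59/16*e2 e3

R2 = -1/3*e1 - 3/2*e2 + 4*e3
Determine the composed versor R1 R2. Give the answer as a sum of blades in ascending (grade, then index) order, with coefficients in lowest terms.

Distribute over the terms of R2 (each basis-blade product reordered to ascending indices, repeated generators contracted through their squares):
R1 (-1/3*e1) = -79/48*e1 + 11/24*e2 + 13/12*e3 + 59/48*e1 e2 e3
R1 (-3/2*e2) = 33/16*e1 - 237/32*e2 + 177/32*e3 + 39/8*e1 e2 e3
R1 (4*e3) = -13*e1 + 59/4*e2 + 79/4*e3 + 11/2*e1 e2 e3
Summing the partial products and collecting blades:
Answer: -151/12*e1 + 749/96*e2 + 2531/96*e3 + 557/48*e1 e2 e3


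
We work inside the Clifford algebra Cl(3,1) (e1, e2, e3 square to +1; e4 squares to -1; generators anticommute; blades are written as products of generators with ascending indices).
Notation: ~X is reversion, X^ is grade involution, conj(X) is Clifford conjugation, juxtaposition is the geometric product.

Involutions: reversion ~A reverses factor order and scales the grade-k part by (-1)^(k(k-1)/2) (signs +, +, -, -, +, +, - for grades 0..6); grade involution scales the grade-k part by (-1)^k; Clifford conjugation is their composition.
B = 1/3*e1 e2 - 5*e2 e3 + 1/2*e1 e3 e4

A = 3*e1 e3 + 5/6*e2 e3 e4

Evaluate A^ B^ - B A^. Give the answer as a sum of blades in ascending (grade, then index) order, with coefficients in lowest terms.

first term: -8/3*e4 + 175/12*e1 e2 + e2 e3 + 5/18*e1 e3 e4
second term: -17/3*e4 - 185/12*e1 e2 - e2 e3 - 5/18*e1 e3 e4
Answer: 3*e4 + 30*e1 e2 + 2*e2 e3 + 5/9*e1 e3 e4


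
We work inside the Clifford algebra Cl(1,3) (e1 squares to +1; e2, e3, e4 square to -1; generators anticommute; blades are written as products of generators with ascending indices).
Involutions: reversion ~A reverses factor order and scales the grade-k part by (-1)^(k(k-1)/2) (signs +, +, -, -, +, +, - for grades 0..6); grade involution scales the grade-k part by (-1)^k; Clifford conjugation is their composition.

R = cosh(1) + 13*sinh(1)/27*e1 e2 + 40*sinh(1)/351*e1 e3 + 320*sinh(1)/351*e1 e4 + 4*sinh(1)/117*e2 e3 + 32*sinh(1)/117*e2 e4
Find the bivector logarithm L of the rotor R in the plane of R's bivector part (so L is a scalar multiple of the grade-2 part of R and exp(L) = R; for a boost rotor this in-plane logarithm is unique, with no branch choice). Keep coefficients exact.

The scalar part of R is cosh(1), which determines |rapidity| via cosh; the sign lives in the bivector part, and pairing them (bivector part over sinh of the rapidity = the plane) gives the unique in-plane L = rapidity * plane.
Concretely: cosh(rapidity) = cosh(1) gives rapidity = ±1, and since rapidity/sinh(rapidity) is even the sign is immaterial: L = (rapidity/sinh(rapidity)) * <R>_2 = (1/sinh(1)) * <R>_2.
Answer: 13/27*e1 e2 + 40/351*e1 e3 + 320/351*e1 e4 + 4/117*e2 e3 + 32/117*e2 e4


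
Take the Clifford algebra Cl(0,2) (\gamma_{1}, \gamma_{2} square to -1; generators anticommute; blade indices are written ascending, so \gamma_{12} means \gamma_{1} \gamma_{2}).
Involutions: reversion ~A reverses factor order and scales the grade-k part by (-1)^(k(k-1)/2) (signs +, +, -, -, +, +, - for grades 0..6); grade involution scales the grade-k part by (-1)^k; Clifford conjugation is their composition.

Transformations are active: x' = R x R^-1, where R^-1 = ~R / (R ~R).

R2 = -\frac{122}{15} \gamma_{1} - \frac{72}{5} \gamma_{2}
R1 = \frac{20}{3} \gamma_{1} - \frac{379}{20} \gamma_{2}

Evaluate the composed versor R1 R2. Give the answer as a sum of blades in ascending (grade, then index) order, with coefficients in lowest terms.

Distribute over the terms of R1 (each basis-blade product reordered to ascending indices, repeated generators contracted through their squares):
(\frac{20}{3} \gamma_{1}) R2 = \frac{488}{9} - 96 \gamma_{12}
(-\frac{379}{20} \gamma_{2}) R2 = -\frac{6822}{25} - \frac{23119}{150} \gamma_{12}
Summing the partial products and collecting blades:
Answer: -\frac{49198}{225} - \frac{37519}{150} \gamma_{12}
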